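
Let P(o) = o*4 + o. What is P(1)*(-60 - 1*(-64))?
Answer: 20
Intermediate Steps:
P(o) = 5*o (P(o) = 4*o + o = 5*o)
P(1)*(-60 - 1*(-64)) = (5*1)*(-60 - 1*(-64)) = 5*(-60 + 64) = 5*4 = 20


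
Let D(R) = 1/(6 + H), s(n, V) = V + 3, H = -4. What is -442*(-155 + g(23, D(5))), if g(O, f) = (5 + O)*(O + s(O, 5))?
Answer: -315146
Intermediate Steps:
s(n, V) = 3 + V
D(R) = 1/2 (D(R) = 1/(6 - 4) = 1/2)
g(O, f) = (5 + O)*(8 + O) (g(O, f) = (5 + O)*(O + (3 + 5)) = (5 + O)*(O + 8) = (5 + O)*(8 + O))
-442*(-155 + g(23, D(5))) = -442*(-155 + (40 + 23**2 + 13*23)) = -442*(-155 + (40 + 529 + 299)) = -442*(-155 + 868) = -442*713 = -315146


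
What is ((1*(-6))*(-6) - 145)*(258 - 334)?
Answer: 8284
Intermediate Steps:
((1*(-6))*(-6) - 145)*(258 - 334) = (-6*(-6) - 145)*(-76) = (36 - 145)*(-76) = -109*(-76) = 8284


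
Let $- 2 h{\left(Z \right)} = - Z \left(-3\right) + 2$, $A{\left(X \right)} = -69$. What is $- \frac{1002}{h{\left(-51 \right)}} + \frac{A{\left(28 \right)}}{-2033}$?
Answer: $- \frac{4063713}{306983} \approx -13.238$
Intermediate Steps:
$h{\left(Z \right)} = -1 - \frac{3 Z}{2}$ ($h{\left(Z \right)} = - \frac{- Z \left(-3\right) + 2}{2} = - \frac{3 Z + 2}{2} = - \frac{2 + 3 Z}{2} = -1 - \frac{3 Z}{2}$)
$- \frac{1002}{h{\left(-51 \right)}} + \frac{A{\left(28 \right)}}{-2033} = - \frac{1002}{-1 - - \frac{153}{2}} - \frac{69}{-2033} = - \frac{1002}{-1 + \frac{153}{2}} - - \frac{69}{2033} = - \frac{1002}{\frac{151}{2}} + \frac{69}{2033} = \left(-1002\right) \frac{2}{151} + \frac{69}{2033} = - \frac{2004}{151} + \frac{69}{2033} = - \frac{4063713}{306983}$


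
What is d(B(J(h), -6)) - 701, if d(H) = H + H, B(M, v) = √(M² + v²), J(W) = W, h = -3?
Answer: -701 + 6*√5 ≈ -687.58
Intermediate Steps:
d(H) = 2*H
d(B(J(h), -6)) - 701 = 2*√((-3)² + (-6)²) - 701 = 2*√(9 + 36) - 701 = 2*√45 - 701 = 2*(3*√5) - 701 = 6*√5 - 701 = -701 + 6*√5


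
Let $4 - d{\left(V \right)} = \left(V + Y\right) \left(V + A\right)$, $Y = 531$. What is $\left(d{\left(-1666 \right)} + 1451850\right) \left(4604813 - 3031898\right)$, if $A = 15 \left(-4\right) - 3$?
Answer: $-803069055315$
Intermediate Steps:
$A = -63$ ($A = -60 - 3 = -63$)
$d{\left(V \right)} = 4 - \left(-63 + V\right) \left(531 + V\right)$ ($d{\left(V \right)} = 4 - \left(V + 531\right) \left(V - 63\right) = 4 - \left(531 + V\right) \left(-63 + V\right) = 4 - \left(-63 + V\right) \left(531 + V\right)$)
$\left(d{\left(-1666 \right)} + 1451850\right) \left(4604813 - 3031898\right) = \left(\left(33457 - \left(-1666\right)^{2} - -779688\right) + 1451850\right) \left(4604813 - 3031898\right) = \left(\left(33457 - 2775556 + 779688\right) + 1451850\right) 1572915 = \left(-1962411 + 1451850\right) 1572915 = \left(-510561\right) 1572915 = -803069055315$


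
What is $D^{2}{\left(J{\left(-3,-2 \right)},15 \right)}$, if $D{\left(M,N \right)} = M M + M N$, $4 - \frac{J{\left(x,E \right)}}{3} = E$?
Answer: $352836$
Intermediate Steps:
$J{\left(x,E \right)} = 12 - 3 E$
$D{\left(M,N \right)} = M^{2} + M N$
$D^{2}{\left(J{\left(-3,-2 \right)},15 \right)} = \left(\left(12 - -6\right) \left(\left(12 - -6\right) + 15\right)\right)^{2} = \left(\left(12 + 6\right) \left(\left(12 + 6\right) + 15\right)\right)^{2} = \left(18 \left(18 + 15\right)\right)^{2} = \left(18 \cdot 33\right)^{2} = 594^{2} = 352836$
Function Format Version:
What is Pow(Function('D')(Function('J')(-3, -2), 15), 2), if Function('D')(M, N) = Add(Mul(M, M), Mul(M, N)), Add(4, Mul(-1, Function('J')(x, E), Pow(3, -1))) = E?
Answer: 352836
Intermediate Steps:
Function('J')(x, E) = Add(12, Mul(-3, E))
Function('D')(M, N) = Add(Pow(M, 2), Mul(M, N))
Pow(Function('D')(Function('J')(-3, -2), 15), 2) = Pow(Mul(Add(12, Mul(-3, -2)), Add(Add(12, Mul(-3, -2)), 15)), 2) = Pow(Mul(Add(12, 6), Add(Add(12, 6), 15)), 2) = Pow(Mul(18, Add(18, 15)), 2) = Pow(Mul(18, 33), 2) = Pow(594, 2) = 352836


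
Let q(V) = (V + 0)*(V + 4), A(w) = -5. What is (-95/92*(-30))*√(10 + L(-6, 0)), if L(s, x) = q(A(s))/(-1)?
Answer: 1425*√5/46 ≈ 69.270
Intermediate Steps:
q(V) = V*(4 + V)
L(s, x) = -5 (L(s, x) = -5*(4 - 5)/(-1) = -5*(-1)*(-1) = 5*(-1) = -5)
(-95/92*(-30))*√(10 + L(-6, 0)) = (-95/92*(-30))*√(10 - 5) = (-95*1/92*(-30))*√5 = (-95/92*(-30))*√5 = 1425*√5/46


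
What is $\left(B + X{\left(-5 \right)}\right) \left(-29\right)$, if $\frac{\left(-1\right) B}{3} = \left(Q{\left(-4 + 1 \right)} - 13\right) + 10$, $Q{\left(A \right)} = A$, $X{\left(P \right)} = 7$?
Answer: $-725$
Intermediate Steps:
$B = 18$ ($B = - 3 \left(\left(\left(-4 + 1\right) - 13\right) + 10\right) = - 3 \left(\left(-3 - 13\right) + 10\right) = - 3 \left(-16 + 10\right) = \left(-3\right) \left(-6\right) = 18$)
$\left(B + X{\left(-5 \right)}\right) \left(-29\right) = \left(18 + 7\right) \left(-29\right) = 25 \left(-29\right) = -725$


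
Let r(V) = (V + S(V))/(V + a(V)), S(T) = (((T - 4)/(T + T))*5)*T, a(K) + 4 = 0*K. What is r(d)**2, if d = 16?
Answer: 529/36 ≈ 14.694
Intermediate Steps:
a(K) = -4 (a(K) = -4 + 0*K = -4 + 0 = -4)
S(T) = -10 + 5*T/2 (S(T) = (((-4 + T)/((2*T)))*5)*T = (((-4 + T)*(1/(2*T)))*5)*T = (((-4 + T)/(2*T))*5)*T = (5*(-4 + T)/(2*T))*T = -10 + 5*T/2)
r(V) = (-10 + 7*V/2)/(-4 + V) (r(V) = (V + (-10 + 5*V/2))/(V - 4) = (-10 + 7*V/2)/(-4 + V))
r(d)**2 = ((-20 + 7*16)/(2*(-4 + 16)))**2 = ((1/2)*(-20 + 112)/12)**2 = ((1/2)*(1/12)*92)**2 = (23/6)**2 = 529/36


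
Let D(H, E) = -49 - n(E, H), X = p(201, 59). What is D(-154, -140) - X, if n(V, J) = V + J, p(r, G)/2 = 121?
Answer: 3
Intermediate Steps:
p(r, G) = 242 (p(r, G) = 2*121 = 242)
n(V, J) = J + V
X = 242
D(H, E) = -49 - E - H (D(H, E) = -49 - (H + E) = -49 - (E + H) = -49 + (-E - H) = -49 - E - H)
D(-154, -140) - X = (-49 - 1*(-140) - 1*(-154)) - 1*242 = (-49 + 140 + 154) - 242 = 245 - 242 = 3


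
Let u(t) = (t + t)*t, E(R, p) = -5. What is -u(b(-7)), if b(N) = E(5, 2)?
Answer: -50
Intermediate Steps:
b(N) = -5
u(t) = 2*t² (u(t) = (2*t)*t = 2*t²)
-u(b(-7)) = -2*(-5)² = -2*25 = -1*50 = -50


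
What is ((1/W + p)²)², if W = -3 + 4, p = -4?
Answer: 81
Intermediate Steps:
W = 1
((1/W + p)²)² = ((1/1 - 4)²)² = ((1 - 4)²)² = ((-3)²)² = 9² = 81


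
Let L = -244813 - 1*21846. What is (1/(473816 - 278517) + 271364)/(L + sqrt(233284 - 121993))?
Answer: -14132158445296583/13887108609436010 - 52997117837*sqrt(111291)/13887108609436010 ≈ -1.0189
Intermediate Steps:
L = -266659 (L = -244813 - 21846 = -266659)
(1/(473816 - 278517) + 271364)/(L + sqrt(233284 - 121993)) = (1/(473816 - 278517) + 271364)/(-266659 + sqrt(233284 - 121993)) = (1/195299 + 271364)/(-266659 + sqrt(111291)) = 52997117837/(195299*(-266659 + sqrt(111291)))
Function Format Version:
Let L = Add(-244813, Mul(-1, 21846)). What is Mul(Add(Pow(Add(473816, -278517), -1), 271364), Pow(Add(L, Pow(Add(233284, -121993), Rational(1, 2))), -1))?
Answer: Add(Rational(-14132158445296583, 13887108609436010), Mul(Rational(-52997117837, 13887108609436010), Pow(111291, Rational(1, 2)))) ≈ -1.0189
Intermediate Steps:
L = -266659 (L = Add(-244813, -21846) = -266659)
Mul(Add(Pow(Add(473816, -278517), -1), 271364), Pow(Add(L, Pow(Add(233284, -121993), Rational(1, 2))), -1)) = Mul(Add(Pow(Add(473816, -278517), -1), 271364), Pow(Add(-266659, Pow(Add(233284, -121993), Rational(1, 2))), -1)) = Mul(Add(Pow(195299, -1), 271364), Pow(Add(-266659, Pow(111291, Rational(1, 2))), -1)) = Mul(Add(Rational(1, 195299), 271364), Pow(Add(-266659, Pow(111291, Rational(1, 2))), -1)) = Mul(Rational(52997117837, 195299), Pow(Add(-266659, Pow(111291, Rational(1, 2))), -1))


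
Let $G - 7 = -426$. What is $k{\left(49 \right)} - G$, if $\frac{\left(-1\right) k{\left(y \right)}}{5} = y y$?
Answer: $-11586$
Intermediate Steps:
$G = -419$ ($G = 7 - 426 = -419$)
$k{\left(y \right)} = - 5 y^{2}$ ($k{\left(y \right)} = - 5 y y = - 5 y^{2}$)
$k{\left(49 \right)} - G = - 5 \cdot 49^{2} - -419 = \left(-5\right) 2401 + 419 = -12005 + 419 = -11586$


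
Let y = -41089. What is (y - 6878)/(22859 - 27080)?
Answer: 15989/1407 ≈ 11.364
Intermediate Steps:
(y - 6878)/(22859 - 27080) = (-41089 - 6878)/(22859 - 27080) = -47967/(-4221) = -47967*(-1/4221) = 15989/1407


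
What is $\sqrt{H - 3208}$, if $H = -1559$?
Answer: $i \sqrt{4767} \approx 69.043 i$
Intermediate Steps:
$\sqrt{H - 3208} = \sqrt{-1559 - 3208} = \sqrt{-4767} = i \sqrt{4767}$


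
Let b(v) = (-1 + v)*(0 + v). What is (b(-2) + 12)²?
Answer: 324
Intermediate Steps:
b(v) = v*(-1 + v) (b(v) = (-1 + v)*v = v*(-1 + v))
(b(-2) + 12)² = (-2*(-1 - 2) + 12)² = (-2*(-3) + 12)² = (6 + 12)² = 18² = 324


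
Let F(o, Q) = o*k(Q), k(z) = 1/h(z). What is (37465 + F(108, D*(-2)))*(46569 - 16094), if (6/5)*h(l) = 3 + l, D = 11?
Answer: 21689222065/19 ≈ 1.1415e+9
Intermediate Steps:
h(l) = 5/2 + 5*l/6 (h(l) = 5*(3 + l)/6 = 5/2 + 5*l/6)
k(z) = 1/(5/2 + 5*z/6)
F(o, Q) = 6*o/(5*(3 + Q)) (F(o, Q) = o*(6/(5*(3 + Q))) = 6*o/(5*(3 + Q)))
(37465 + F(108, D*(-2)))*(46569 - 16094) = (37465 + (6/5)*108/(3 + 11*(-2)))*(46569 - 16094) = (37465 + (6/5)*108/(3 - 22))*30475 = (37465 + (6/5)*108/(-19))*30475 = (37465 + (6/5)*108*(-1/19))*30475 = (37465 - 648/95)*30475 = (3558527/95)*30475 = 21689222065/19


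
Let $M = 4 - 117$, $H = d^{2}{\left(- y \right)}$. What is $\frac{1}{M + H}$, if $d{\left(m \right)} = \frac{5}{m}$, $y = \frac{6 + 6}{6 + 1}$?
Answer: $- \frac{144}{15047} \approx -0.00957$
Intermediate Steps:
$y = \frac{12}{7} \approx 1.7143$
$H = \frac{1225}{144}$ ($H = \left(\frac{5}{\left(-1\right) \frac{12}{7}}\right)^{2} = \left(\frac{5}{- \frac{12}{7}}\right)^{2} = \left(5 \left(- \frac{7}{12}\right)\right)^{2} = \left(- \frac{35}{12}\right)^{2} = \frac{1225}{144} \approx 8.5069$)
$M = -113$ ($M = 4 - 117 = -113$)
$\frac{1}{M + H} = \frac{1}{-113 + \frac{1225}{144}} = \frac{1}{- \frac{15047}{144}} = - \frac{144}{15047}$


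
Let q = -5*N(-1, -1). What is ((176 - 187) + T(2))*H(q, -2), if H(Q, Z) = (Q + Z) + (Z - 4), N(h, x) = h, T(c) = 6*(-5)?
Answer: 123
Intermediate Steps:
T(c) = -30
q = 5 (q = -5*(-1) = 5)
H(Q, Z) = -4 + Q + 2*Z (H(Q, Z) = (Q + Z) + (-4 + Z) = -4 + Q + 2*Z)
((176 - 187) + T(2))*H(q, -2) = ((176 - 187) - 30)*(-4 + 5 + 2*(-2)) = (-11 - 30)*(-4 + 5 - 4) = -41*(-3) = 123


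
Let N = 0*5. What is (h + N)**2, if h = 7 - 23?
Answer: 256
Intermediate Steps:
h = -16
N = 0
(h + N)**2 = (-16 + 0)**2 = (-16)**2 = 256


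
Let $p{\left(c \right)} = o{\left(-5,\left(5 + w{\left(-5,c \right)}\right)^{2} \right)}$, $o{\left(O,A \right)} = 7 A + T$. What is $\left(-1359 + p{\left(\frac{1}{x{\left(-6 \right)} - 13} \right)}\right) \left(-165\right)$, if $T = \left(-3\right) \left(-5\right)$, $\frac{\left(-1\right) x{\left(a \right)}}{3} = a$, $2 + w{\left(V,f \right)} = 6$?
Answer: $128205$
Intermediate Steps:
$w{\left(V,f \right)} = 4$ ($w{\left(V,f \right)} = -2 + 6 = 4$)
$x{\left(a \right)} = - 3 a$
$T = 15$
$o{\left(O,A \right)} = 15 + 7 A$ ($o{\left(O,A \right)} = 7 A + 15 = 15 + 7 A$)
$p{\left(c \right)} = 582$ ($p{\left(c \right)} = 15 + 7 \left(5 + 4\right)^{2} = 15 + 7 \cdot 9^{2} = 15 + 7 \cdot 81 = 15 + 567 = 582$)
$\left(-1359 + p{\left(\frac{1}{x{\left(-6 \right)} - 13} \right)}\right) \left(-165\right) = \left(-1359 + 582\right) \left(-165\right) = \left(-777\right) \left(-165\right) = 128205$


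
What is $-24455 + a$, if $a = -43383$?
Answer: $-67838$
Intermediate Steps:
$-24455 + a = -24455 - 43383 = -67838$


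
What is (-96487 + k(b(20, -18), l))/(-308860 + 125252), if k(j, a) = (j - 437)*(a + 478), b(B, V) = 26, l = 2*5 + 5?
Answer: 149555/91804 ≈ 1.6291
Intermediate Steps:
l = 15 (l = 10 + 5 = 15)
k(j, a) = (-437 + j)*(478 + a)
(-96487 + k(b(20, -18), l))/(-308860 + 125252) = (-96487 + (-208886 - 437*15 + 478*26 + 15*26))/(-308860 + 125252) = (-96487 + (-208886 - 6555 + 12428 + 390))/(-183608) = (-96487 - 202623)*(-1/183608) = -299110*(-1/183608) = 149555/91804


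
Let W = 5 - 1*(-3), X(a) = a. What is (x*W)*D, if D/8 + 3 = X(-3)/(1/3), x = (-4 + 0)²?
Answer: -12288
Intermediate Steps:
W = 8 (W = 5 + 3 = 8)
x = 16 (x = (-4)² = 16)
D = -96 (D = -24 + 8*(-3/(1/3)) = -24 + 8*(-3/⅓) = -24 + 8*(-3*3) = -24 + 8*(-9) = -24 - 72 = -96)
(x*W)*D = (16*8)*(-96) = 128*(-96) = -12288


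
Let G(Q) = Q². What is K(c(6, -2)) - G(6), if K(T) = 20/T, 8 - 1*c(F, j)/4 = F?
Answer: -67/2 ≈ -33.500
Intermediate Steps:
c(F, j) = 32 - 4*F
K(c(6, -2)) - G(6) = 20/(32 - 4*6) - 1*6² = 20/(32 - 24) - 1*36 = 20/8 - 36 = 20*(⅛) - 36 = 5/2 - 36 = -67/2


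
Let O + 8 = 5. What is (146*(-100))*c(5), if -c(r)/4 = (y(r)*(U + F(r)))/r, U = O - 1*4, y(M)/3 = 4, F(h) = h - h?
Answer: -981120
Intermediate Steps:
F(h) = 0
O = -3 (O = -8 + 5 = -3)
y(M) = 12 (y(M) = 3*4 = 12)
U = -7 (U = -3 - 1*4 = -3 - 4 = -7)
c(r) = 336/r (c(r) = -4*12*(-7 + 0)/r = -4*12*(-7)/r = -(-336)/r = 336/r)
(146*(-100))*c(5) = (146*(-100))*(336/5) = -4905600/5 = -14600*336/5 = -981120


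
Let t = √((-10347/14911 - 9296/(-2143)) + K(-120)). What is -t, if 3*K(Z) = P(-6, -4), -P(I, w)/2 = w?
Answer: -√57992335921223691/95862819 ≈ -2.5121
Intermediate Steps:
P(I, w) = -2*w
K(Z) = 8/3 (K(Z) = (-2*(-4))/3 = (⅓)*8 = 8/3)
t = √57992335921223691/95862819 (t = √((-10347/14911 - 9296/(-2143)) + 8/3) = √((-10347*1/14911 - 9296*(-1/2143)) + 8/3) = √((-10347/14911 + 9296/2143) + 8/3) = √(116439035/31954273 + 8/3) = √(604951289/95862819) = √57992335921223691/95862819 ≈ 2.5121)
-t = -√57992335921223691/95862819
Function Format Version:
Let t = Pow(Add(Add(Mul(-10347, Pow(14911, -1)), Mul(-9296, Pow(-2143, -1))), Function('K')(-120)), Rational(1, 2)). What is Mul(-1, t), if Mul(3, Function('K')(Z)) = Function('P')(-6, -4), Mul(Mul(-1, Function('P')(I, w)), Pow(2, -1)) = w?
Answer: Mul(Rational(-1, 95862819), Pow(57992335921223691, Rational(1, 2))) ≈ -2.5121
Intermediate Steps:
Function('P')(I, w) = Mul(-2, w)
Function('K')(Z) = Rational(8, 3) (Function('K')(Z) = Mul(Rational(1, 3), Mul(-2, -4)) = Mul(Rational(1, 3), 8) = Rational(8, 3))
t = Mul(Rational(1, 95862819), Pow(57992335921223691, Rational(1, 2))) (t = Pow(Add(Add(Mul(-10347, Pow(14911, -1)), Mul(-9296, Pow(-2143, -1))), Rational(8, 3)), Rational(1, 2)) = Pow(Add(Add(Mul(-10347, Rational(1, 14911)), Mul(-9296, Rational(-1, 2143))), Rational(8, 3)), Rational(1, 2)) = Pow(Add(Add(Rational(-10347, 14911), Rational(9296, 2143)), Rational(8, 3)), Rational(1, 2)) = Pow(Add(Rational(116439035, 31954273), Rational(8, 3)), Rational(1, 2)) = Pow(Rational(604951289, 95862819), Rational(1, 2)) = Mul(Rational(1, 95862819), Pow(57992335921223691, Rational(1, 2))) ≈ 2.5121)
Mul(-1, t) = Mul(-1, Mul(Rational(1, 95862819), Pow(57992335921223691, Rational(1, 2)))) = Mul(Rational(-1, 95862819), Pow(57992335921223691, Rational(1, 2)))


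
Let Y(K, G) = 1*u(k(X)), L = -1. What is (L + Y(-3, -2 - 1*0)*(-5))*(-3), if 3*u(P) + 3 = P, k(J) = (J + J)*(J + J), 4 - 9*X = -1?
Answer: -472/81 ≈ -5.8272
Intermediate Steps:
X = 5/9 (X = 4/9 - ⅑*(-1) = 4/9 + ⅑ = 5/9 ≈ 0.55556)
k(J) = 4*J² (k(J) = (2*J)*(2*J) = 4*J²)
u(P) = -1 + P/3
Y(K, G) = -143/243 (Y(K, G) = 1*(-1 + (4*(5/9)²)/3) = 1*(-1 + (4*(25/81))/3) = 1*(-1 + (⅓)*(100/81)) = 1*(-1 + 100/243) = 1*(-143/243) = -143/243)
(L + Y(-3, -2 - 1*0)*(-5))*(-3) = (-1 - 143/243*(-5))*(-3) = (-1 + 715/243)*(-3) = (472/243)*(-3) = -472/81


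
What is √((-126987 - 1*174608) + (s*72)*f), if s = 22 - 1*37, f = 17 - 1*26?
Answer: 25*I*√467 ≈ 540.25*I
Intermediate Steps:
f = -9 (f = 17 - 26 = -9)
s = -15 (s = 22 - 37 = -15)
√((-126987 - 1*174608) + (s*72)*f) = √((-126987 - 1*174608) - 15*72*(-9)) = √((-126987 - 174608) - 1080*(-9)) = √(-301595 + 9720) = √(-291875) = 25*I*√467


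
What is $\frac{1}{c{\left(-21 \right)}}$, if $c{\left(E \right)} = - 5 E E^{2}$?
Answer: $\frac{1}{46305} \approx 2.1596 \cdot 10^{-5}$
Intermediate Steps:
$c{\left(E \right)} = - 5 E^{3}$
$\frac{1}{c{\left(-21 \right)}} = \frac{1}{\left(-5\right) \left(-21\right)^{3}} = \frac{1}{\left(-5\right) \left(-9261\right)} = \frac{1}{46305}$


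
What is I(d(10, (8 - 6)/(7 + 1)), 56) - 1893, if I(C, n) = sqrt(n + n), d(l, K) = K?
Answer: -1893 + 4*sqrt(7) ≈ -1882.4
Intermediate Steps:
I(C, n) = sqrt(2)*sqrt(n) (I(C, n) = sqrt(2*n) = sqrt(2)*sqrt(n))
I(d(10, (8 - 6)/(7 + 1)), 56) - 1893 = sqrt(2)*sqrt(56) - 1893 = sqrt(2)*(2*sqrt(14)) - 1893 = 4*sqrt(7) - 1893 = -1893 + 4*sqrt(7)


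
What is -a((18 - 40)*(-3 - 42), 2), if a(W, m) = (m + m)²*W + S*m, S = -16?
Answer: -15808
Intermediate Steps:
a(W, m) = -16*m + 4*W*m² (a(W, m) = (m + m)²*W - 16*m = (2*m)²*W - 16*m = (4*m²)*W - 16*m = 4*W*m² - 16*m = -16*m + 4*W*m²)
-a((18 - 40)*(-3 - 42), 2) = -4*2*(-4 + ((18 - 40)*(-3 - 42))*2) = -4*2*(-4 - 22*(-45)*2) = -4*2*(-4 + 990*2) = -4*2*(-4 + 1980) = -4*2*1976 = -1*15808 = -15808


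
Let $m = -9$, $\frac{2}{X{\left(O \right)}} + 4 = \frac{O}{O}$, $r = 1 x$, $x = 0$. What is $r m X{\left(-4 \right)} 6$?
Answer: $0$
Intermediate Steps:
$r = 0$ ($r = 1 \cdot 0 = 0$)
$X{\left(O \right)} = - \frac{2}{3}$ ($X{\left(O \right)} = \frac{2}{-4 + \frac{O}{O}} = \frac{2}{-4 + 1} = \frac{2}{-3} = 2 \left(- \frac{1}{3}\right) = - \frac{2}{3}$)
$r m X{\left(-4 \right)} 6 = 0 \left(-9\right) \left(- \frac{2}{3}\right) 6 = 0 \cdot 6 \cdot 6 = 0 \cdot 36 = 0$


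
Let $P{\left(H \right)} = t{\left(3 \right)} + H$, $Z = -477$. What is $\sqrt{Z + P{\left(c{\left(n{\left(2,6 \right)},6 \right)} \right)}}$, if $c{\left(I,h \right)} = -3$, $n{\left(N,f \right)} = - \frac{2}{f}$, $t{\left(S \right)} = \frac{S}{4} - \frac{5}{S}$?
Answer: $\frac{i \sqrt{17313}}{6} \approx 21.93 i$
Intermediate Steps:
$t{\left(S \right)} = - \frac{5}{S} + \frac{S}{4}$ ($t{\left(S \right)} = S \frac{1}{4} - \frac{5}{S} = \frac{S}{4} - \frac{5}{S} = - \frac{5}{S} + \frac{S}{4}$)
$P{\left(H \right)} = - \frac{11}{12} + H$ ($P{\left(H \right)} = \left(- \frac{5}{3} + \frac{1}{4} \cdot 3\right) + H = \left(\left(-5\right) \frac{1}{3} + \frac{3}{4}\right) + H = \left(- \frac{5}{3} + \frac{3}{4}\right) + H = - \frac{11}{12} + H$)
$\sqrt{Z + P{\left(c{\left(n{\left(2,6 \right)},6 \right)} \right)}} = \sqrt{-477 - \frac{47}{12}} = \sqrt{- \frac{5771}{12}} = \frac{i \sqrt{17313}}{6}$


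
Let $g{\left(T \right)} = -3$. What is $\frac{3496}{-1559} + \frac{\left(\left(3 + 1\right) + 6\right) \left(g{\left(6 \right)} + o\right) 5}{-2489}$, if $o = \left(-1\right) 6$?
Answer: $- \frac{7999994}{3880351} \approx -2.0617$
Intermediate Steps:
$o = -6$
$\frac{3496}{-1559} + \frac{\left(\left(3 + 1\right) + 6\right) \left(g{\left(6 \right)} + o\right) 5}{-2489} = \frac{3496}{-1559} + \frac{\left(\left(3 + 1\right) + 6\right) \left(-3 - 6\right) 5}{-2489} = 3496 \left(- \frac{1}{1559}\right) + \left(4 + 6\right) \left(-9\right) 5 \left(- \frac{1}{2489}\right) = - \frac{3496}{1559} + 10 \left(-9\right) 5 \left(- \frac{1}{2489}\right) = - \frac{3496}{1559} + \left(-90\right) 5 \left(- \frac{1}{2489}\right) = - \frac{3496}{1559} - - \frac{450}{2489} = - \frac{3496}{1559} + \frac{450}{2489} = - \frac{7999994}{3880351}$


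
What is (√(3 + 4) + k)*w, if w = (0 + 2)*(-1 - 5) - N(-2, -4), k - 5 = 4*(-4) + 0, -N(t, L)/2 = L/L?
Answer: 110 - 10*√7 ≈ 83.542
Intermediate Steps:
N(t, L) = -2 (N(t, L) = -2*L/L = -2*1 = -2)
k = -11 (k = 5 + (4*(-4) + 0) = 5 + (-16 + 0) = 5 - 16 = -11)
w = -10 (w = (0 + 2)*(-1 - 5) - 1*(-2) = 2*(-6) + 2 = -12 + 2 = -10)
(√(3 + 4) + k)*w = (√(3 + 4) - 11)*(-10) = (√7 - 11)*(-10) = (-11 + √7)*(-10) = 110 - 10*√7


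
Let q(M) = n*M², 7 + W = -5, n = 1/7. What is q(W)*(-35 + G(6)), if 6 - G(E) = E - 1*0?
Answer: -720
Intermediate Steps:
n = ⅐ ≈ 0.14286
G(E) = 6 - E (G(E) = 6 - (E - 1*0) = 6 - (E + 0) = 6 - E)
W = -12 (W = -7 - 5 = -12)
q(M) = M²/7
q(W)*(-35 + G(6)) = ((⅐)*(-12)²)*(-35 + (6 - 1*6)) = ((⅐)*144)*(-35 + (6 - 6)) = 144*(-35 + 0)/7 = (144/7)*(-35) = -720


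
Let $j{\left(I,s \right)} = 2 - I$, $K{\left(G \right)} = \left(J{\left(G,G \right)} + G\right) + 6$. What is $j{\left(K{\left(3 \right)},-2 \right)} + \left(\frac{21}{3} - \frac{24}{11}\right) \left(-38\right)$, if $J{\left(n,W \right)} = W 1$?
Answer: $- \frac{2124}{11} \approx -193.09$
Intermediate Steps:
$J{\left(n,W \right)} = W$
$K{\left(G \right)} = 6 + 2 G$ ($K{\left(G \right)} = \left(G + G\right) + 6 = 2 G + 6 = 6 + 2 G$)
$j{\left(K{\left(3 \right)},-2 \right)} + \left(\frac{21}{3} - \frac{24}{11}\right) \left(-38\right) = \left(2 - \left(6 + 2 \cdot 3\right)\right) + \left(\frac{21}{3} - \frac{24}{11}\right) \left(-38\right) = \left(2 - \left(6 + 6\right)\right) + \left(21 \cdot \frac{1}{3} - \frac{24}{11}\right) \left(-38\right) = \left(2 - 12\right) + \left(7 - \frac{24}{11}\right) \left(-38\right) = \left(2 - 12\right) + \frac{53}{11} \left(-38\right) = -10 - \frac{2014}{11} = - \frac{2124}{11}$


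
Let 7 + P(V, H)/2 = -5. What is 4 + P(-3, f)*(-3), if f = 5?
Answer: 76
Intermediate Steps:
P(V, H) = -24 (P(V, H) = -14 + 2*(-5) = -14 - 10 = -24)
4 + P(-3, f)*(-3) = 4 - 24*(-3) = 4 + 72 = 76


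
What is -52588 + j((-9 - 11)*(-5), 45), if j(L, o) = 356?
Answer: -52232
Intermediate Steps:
-52588 + j((-9 - 11)*(-5), 45) = -52588 + 356 = -52232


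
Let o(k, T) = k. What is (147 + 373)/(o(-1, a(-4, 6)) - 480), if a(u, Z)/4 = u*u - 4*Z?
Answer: -40/37 ≈ -1.0811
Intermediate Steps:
a(u, Z) = -16*Z + 4*u**2 (a(u, Z) = 4*(u*u - 4*Z) = 4*(u**2 - 4*Z) = -16*Z + 4*u**2)
(147 + 373)/(o(-1, a(-4, 6)) - 480) = (147 + 373)/(-1 - 480) = 520/(-481) = 520*(-1/481) = -40/37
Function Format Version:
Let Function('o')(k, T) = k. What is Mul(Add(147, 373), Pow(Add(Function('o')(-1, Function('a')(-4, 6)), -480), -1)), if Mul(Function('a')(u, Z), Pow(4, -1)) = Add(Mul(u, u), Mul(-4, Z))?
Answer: Rational(-40, 37) ≈ -1.0811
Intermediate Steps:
Function('a')(u, Z) = Add(Mul(-16, Z), Mul(4, Pow(u, 2))) (Function('a')(u, Z) = Mul(4, Add(Mul(u, u), Mul(-4, Z))) = Mul(4, Add(Pow(u, 2), Mul(-4, Z))) = Add(Mul(-16, Z), Mul(4, Pow(u, 2))))
Mul(Add(147, 373), Pow(Add(Function('o')(-1, Function('a')(-4, 6)), -480), -1)) = Mul(Add(147, 373), Pow(Add(-1, -480), -1)) = Mul(520, Pow(-481, -1)) = Mul(520, Rational(-1, 481)) = Rational(-40, 37)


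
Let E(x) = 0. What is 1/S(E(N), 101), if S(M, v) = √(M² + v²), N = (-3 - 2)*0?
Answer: 1/101 ≈ 0.0099010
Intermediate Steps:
N = 0 (N = -5*0 = 0)
1/S(E(N), 101) = 1/(√(0² + 101²)) = 1/(√(0 + 10201)) = 1/(√10201) = 1/101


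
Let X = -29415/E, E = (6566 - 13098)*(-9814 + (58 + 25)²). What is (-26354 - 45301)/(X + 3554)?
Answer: -91269839700/4526869999 ≈ -20.162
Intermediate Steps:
E = 19106100 (E = -6532*(-9814 + 83²) = -6532*(-9814 + 6889) = -6532*(-2925) = 19106100)
X = -1961/1273740 (X = -29415/19106100 = -29415*1/19106100 = -1961/1273740 ≈ -0.0015396)
(-26354 - 45301)/(X + 3554) = (-26354 - 45301)/(-1961/1273740 + 3554) = -71655/4526869999/1273740 = -71655*1273740/4526869999 = -91269839700/4526869999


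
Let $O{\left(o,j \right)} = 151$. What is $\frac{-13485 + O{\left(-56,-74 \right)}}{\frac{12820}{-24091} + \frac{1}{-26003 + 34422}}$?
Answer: $\frac{2704430268086}{107907489} \approx 25063.0$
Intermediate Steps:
$\frac{-13485 + O{\left(-56,-74 \right)}}{\frac{12820}{-24091} + \frac{1}{-26003 + 34422}} = \frac{-13485 + 151}{\frac{12820}{-24091} + \frac{1}{-26003 + 34422}} = - \frac{13334}{12820 \left(- \frac{1}{24091}\right) + \frac{1}{8419}} = - \frac{13334}{- \frac{12820}{24091} + \frac{1}{8419}} = - \frac{13334}{- \frac{107907489}{202822129}} = \left(-13334\right) \left(- \frac{202822129}{107907489}\right) = \frac{2704430268086}{107907489}$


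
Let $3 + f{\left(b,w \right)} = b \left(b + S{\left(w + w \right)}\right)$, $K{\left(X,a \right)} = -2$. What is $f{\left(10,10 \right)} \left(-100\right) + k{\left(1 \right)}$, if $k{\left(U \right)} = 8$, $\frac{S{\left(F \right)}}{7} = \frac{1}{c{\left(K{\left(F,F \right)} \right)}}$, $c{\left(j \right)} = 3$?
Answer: $- \frac{36076}{3} \approx -12025.0$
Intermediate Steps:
$S{\left(F \right)} = \frac{7}{3}$
$f{\left(b,w \right)} = -3 + b \left(\frac{7}{3} + b\right)$ ($f{\left(b,w \right)} = -3 + b \left(b + \frac{7}{3}\right) = -3 + b \left(\frac{7}{3} + b\right)$)
$f{\left(10,10 \right)} \left(-100\right) + k{\left(1 \right)} = \left(-3 + 10^{2} + \frac{7}{3} \cdot 10\right) \left(-100\right) + 8 = \left(-3 + 100 + \frac{70}{3}\right) \left(-100\right) + 8 = \frac{361}{3} \left(-100\right) + 8 = - \frac{36100}{3} + 8 = - \frac{36076}{3}$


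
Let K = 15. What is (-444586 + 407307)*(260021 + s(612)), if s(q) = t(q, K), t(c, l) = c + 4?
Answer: -9716286723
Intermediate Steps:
t(c, l) = 4 + c
s(q) = 4 + q
(-444586 + 407307)*(260021 + s(612)) = (-444586 + 407307)*(260021 + (4 + 612)) = -37279*(260021 + 616) = -37279*260637 = -9716286723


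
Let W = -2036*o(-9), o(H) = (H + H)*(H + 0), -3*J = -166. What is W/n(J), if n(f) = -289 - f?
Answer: 989496/1033 ≈ 957.89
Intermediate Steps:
J = 166/3 (J = -1/3*(-166) = 166/3 ≈ 55.333)
o(H) = 2*H**2 (o(H) = (2*H)*H = 2*H**2)
W = -329832 (W = -4072*(-9)**2 = -4072*81 = -2036*162 = -329832)
W/n(J) = -329832/(-289 - 1*166/3) = -329832/(-289 - 166/3) = -329832/(-1033/3) = -329832*(-3/1033) = 989496/1033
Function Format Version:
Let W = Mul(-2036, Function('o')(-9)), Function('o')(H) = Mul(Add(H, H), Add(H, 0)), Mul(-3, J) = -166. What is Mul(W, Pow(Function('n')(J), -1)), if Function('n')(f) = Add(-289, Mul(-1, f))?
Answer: Rational(989496, 1033) ≈ 957.89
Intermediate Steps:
J = Rational(166, 3) (J = Mul(Rational(-1, 3), -166) = Rational(166, 3) ≈ 55.333)
Function('o')(H) = Mul(2, Pow(H, 2)) (Function('o')(H) = Mul(Mul(2, H), H) = Mul(2, Pow(H, 2)))
W = -329832 (W = Mul(-2036, Mul(2, Pow(-9, 2))) = Mul(-2036, Mul(2, 81)) = Mul(-2036, 162) = -329832)
Mul(W, Pow(Function('n')(J), -1)) = Mul(-329832, Pow(Add(-289, Mul(-1, Rational(166, 3))), -1)) = Mul(-329832, Pow(Add(-289, Rational(-166, 3)), -1)) = Mul(-329832, Pow(Rational(-1033, 3), -1)) = Mul(-329832, Rational(-3, 1033)) = Rational(989496, 1033)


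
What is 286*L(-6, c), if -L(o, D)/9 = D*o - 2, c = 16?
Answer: 252252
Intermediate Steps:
L(o, D) = 18 - 9*D*o (L(o, D) = -9*(D*o - 2) = -9*(-2 + D*o) = 18 - 9*D*o)
286*L(-6, c) = 286*(18 - 9*16*(-6)) = 286*(18 + 864) = 286*882 = 252252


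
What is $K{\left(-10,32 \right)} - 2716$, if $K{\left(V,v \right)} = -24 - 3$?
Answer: $-2743$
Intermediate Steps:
$K{\left(V,v \right)} = -27$ ($K{\left(V,v \right)} = -24 - 3 = -27$)
$K{\left(-10,32 \right)} - 2716 = -27 - 2716 = -2743$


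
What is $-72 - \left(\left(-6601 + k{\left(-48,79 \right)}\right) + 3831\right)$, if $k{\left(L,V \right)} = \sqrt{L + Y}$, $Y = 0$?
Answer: $2698 - 4 i \sqrt{3} \approx 2698.0 - 6.9282 i$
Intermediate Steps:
$k{\left(L,V \right)} = \sqrt{L}$ ($k{\left(L,V \right)} = \sqrt{L + 0} = \sqrt{L}$)
$-72 - \left(\left(-6601 + k{\left(-48,79 \right)}\right) + 3831\right) = -72 - \left(\left(-6601 + \sqrt{-48}\right) + 3831\right) = -72 - \left(\left(-6601 + 4 i \sqrt{3}\right) + 3831\right) = -72 - \left(-2770 + 4 i \sqrt{3}\right) = -72 + \left(2770 - 4 i \sqrt{3}\right) = 2698 - 4 i \sqrt{3}$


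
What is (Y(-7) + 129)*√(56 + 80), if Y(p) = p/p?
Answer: 260*√34 ≈ 1516.0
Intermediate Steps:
Y(p) = 1
(Y(-7) + 129)*√(56 + 80) = (1 + 129)*√(56 + 80) = 130*√136 = 130*(2*√34) = 260*√34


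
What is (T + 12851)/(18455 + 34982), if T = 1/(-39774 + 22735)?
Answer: 218968188/910513043 ≈ 0.24049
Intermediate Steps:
T = -1/17039 (T = 1/(-17039) = -1/17039 ≈ -5.8689e-5)
(T + 12851)/(18455 + 34982) = (-1/17039 + 12851)/(18455 + 34982) = (218968188/17039)/53437 = (218968188/17039)*(1/53437) = 218968188/910513043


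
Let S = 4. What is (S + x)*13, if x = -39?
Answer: -455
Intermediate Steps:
(S + x)*13 = (4 - 39)*13 = -35*13 = -455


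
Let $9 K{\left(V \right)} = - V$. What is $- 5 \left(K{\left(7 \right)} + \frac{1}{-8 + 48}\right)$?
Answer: $\frac{271}{72} \approx 3.7639$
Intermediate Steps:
$K{\left(V \right)} = - \frac{V}{9}$ ($K{\left(V \right)} = \frac{\left(-1\right) V}{9} = - \frac{V}{9}$)
$- 5 \left(K{\left(7 \right)} + \frac{1}{-8 + 48}\right) = - 5 \left(\left(- \frac{1}{9}\right) 7 + \frac{1}{-8 + 48}\right) = - 5 \left(- \frac{7}{9} + \frac{1}{40}\right) = \left(-5\right) \left(- \frac{271}{360}\right) = \frac{271}{72}$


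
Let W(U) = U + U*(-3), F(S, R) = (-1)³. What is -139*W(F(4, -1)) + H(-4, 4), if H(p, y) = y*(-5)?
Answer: -298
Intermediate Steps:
F(S, R) = -1
H(p, y) = -5*y
W(U) = -2*U (W(U) = U - 3*U = -2*U)
-139*W(F(4, -1)) + H(-4, 4) = -(-278)*(-1) - 5*4 = -139*2 - 20 = -278 - 20 = -298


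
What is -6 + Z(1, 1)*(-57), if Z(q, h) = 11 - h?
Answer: -576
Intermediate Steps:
-6 + Z(1, 1)*(-57) = -6 + (11 - 1*1)*(-57) = -6 + (11 - 1)*(-57) = -6 + 10*(-57) = -6 - 570 = -576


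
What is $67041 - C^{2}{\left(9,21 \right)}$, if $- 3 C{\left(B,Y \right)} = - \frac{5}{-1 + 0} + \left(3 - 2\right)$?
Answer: $67037$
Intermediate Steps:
$C{\left(B,Y \right)} = -2$ ($C{\left(B,Y \right)} = - \frac{- \frac{5}{-1 + 0} + \left(3 - 2\right)}{3} = - \frac{- \frac{5}{-1} + \left(3 - 2\right)}{3} = - \frac{\left(-5\right) \left(-1\right) + 1}{3} = - \frac{5 + 1}{3} = \left(- \frac{1}{3}\right) 6 = -2$)
$67041 - C^{2}{\left(9,21 \right)} = 67041 - \left(-2\right)^{2} = 67041 - 4 = 67037$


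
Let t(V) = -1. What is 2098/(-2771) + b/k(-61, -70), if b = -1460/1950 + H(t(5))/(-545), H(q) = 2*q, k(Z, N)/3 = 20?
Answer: -679865239/883464075 ≈ -0.76954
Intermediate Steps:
k(Z, N) = 60 (k(Z, N) = 3*20 = 60)
b = -15836/21255 (b = -1460/1950 + (2*(-1))/(-545) = -1460*1/1950 - 2*(-1/545) = -146/195 + 2/545 = -15836/21255 ≈ -0.74505)
2098/(-2771) + b/k(-61, -70) = 2098/(-2771) - 15836/21255/60 = 2098*(-1/2771) - 15836/21255*1/60 = -2098/2771 - 3959/318825 = -679865239/883464075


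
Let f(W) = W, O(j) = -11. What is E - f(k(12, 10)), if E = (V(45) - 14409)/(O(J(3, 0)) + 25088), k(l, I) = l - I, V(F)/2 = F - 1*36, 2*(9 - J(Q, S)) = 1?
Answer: -1655/643 ≈ -2.5739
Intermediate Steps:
J(Q, S) = 17/2 (J(Q, S) = 9 - ½*1 = 9 - ½ = 17/2)
V(F) = -72 + 2*F (V(F) = 2*(F - 1*36) = 2*(F - 36) = 2*(-36 + F) = -72 + 2*F)
E = -369/643 (E = ((-72 + 2*45) - 14409)/(-11 + 25088) = ((-72 + 90) - 14409)/25077 = (18 - 14409)*(1/25077) = -14391*1/25077 = -369/643 ≈ -0.57387)
E - f(k(12, 10)) = -369/643 - (12 - 1*10) = -369/643 - (12 - 10) = -369/643 - 1*2 = -369/643 - 2 = -1655/643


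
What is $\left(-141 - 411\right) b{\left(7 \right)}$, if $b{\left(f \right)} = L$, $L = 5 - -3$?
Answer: $-4416$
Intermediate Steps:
$L = 8$ ($L = 5 + 3 = 8$)
$b{\left(f \right)} = 8$
$\left(-141 - 411\right) b{\left(7 \right)} = \left(-141 - 411\right) 8 = \left(-552\right) 8 = -4416$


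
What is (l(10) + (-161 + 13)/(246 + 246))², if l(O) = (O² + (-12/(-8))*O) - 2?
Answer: 192155044/15129 ≈ 12701.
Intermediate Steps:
l(O) = -2 + O² + 3*O/2 (l(O) = (O² + (-12*(-⅛))*O) - 2 = (O² + 3*O/2) - 2 = -2 + O² + 3*O/2)
(l(10) + (-161 + 13)/(246 + 246))² = ((-2 + 10² + (3/2)*10) + (-161 + 13)/(246 + 246))² = ((-2 + 100 + 15) - 148/492)² = (113 - 148*1/492)² = (113 - 37/123)² = (13862/123)² = 192155044/15129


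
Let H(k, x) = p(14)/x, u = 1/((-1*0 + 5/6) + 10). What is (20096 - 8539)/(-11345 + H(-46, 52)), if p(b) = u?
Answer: -19531330/19173047 ≈ -1.0187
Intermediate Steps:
u = 6/65 (u = 1/((0 + 5*(⅙)) + 10) = 1/((0 + ⅚) + 10) = 1/(⅚ + 10) = 1/(65/6) = 6/65 ≈ 0.092308)
p(b) = 6/65
H(k, x) = 6/(65*x)
(20096 - 8539)/(-11345 + H(-46, 52)) = (20096 - 8539)/(-11345 + (6/65)/52) = 11557/(-11345 + (6/65)*(1/52)) = 11557/(-11345 + 3/1690) = 11557/(-19173047/1690) = 11557*(-1690/19173047) = -19531330/19173047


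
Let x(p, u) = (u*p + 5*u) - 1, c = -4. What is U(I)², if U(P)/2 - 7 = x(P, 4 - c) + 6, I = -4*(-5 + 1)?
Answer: 129600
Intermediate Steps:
x(p, u) = -1 + 5*u + p*u (x(p, u) = (p*u + 5*u) - 1 = (5*u + p*u) - 1 = -1 + 5*u + p*u)
I = 16 (I = -4*(-4) = 16)
U(P) = 104 + 16*P (U(P) = 14 + 2*((-1 + 5*(4 - 1*(-4)) + P*(4 - 1*(-4))) + 6) = 14 + 2*((-1 + 5*(4 + 4) + P*(4 + 4)) + 6) = 14 + 2*((-1 + 5*8 + P*8) + 6) = 14 + 2*((-1 + 40 + 8*P) + 6) = 14 + 2*((39 + 8*P) + 6) = 14 + 2*(45 + 8*P) = 14 + (90 + 16*P) = 104 + 16*P)
U(I)² = (104 + 16*16)² = (104 + 256)² = 360² = 129600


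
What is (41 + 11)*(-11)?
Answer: -572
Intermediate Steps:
(41 + 11)*(-11) = 52*(-11) = -572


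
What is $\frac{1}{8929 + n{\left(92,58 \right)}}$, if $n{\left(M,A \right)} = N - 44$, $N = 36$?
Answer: $\frac{1}{8921} \approx 0.0001121$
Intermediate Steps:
$n{\left(M,A \right)} = -8$ ($n{\left(M,A \right)} = 36 - 44 = -8$)
$\frac{1}{8929 + n{\left(92,58 \right)}} = \frac{1}{8929 - 8} = \frac{1}{8921}$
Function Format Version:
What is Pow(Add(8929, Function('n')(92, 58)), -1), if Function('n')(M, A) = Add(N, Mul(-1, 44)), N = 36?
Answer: Rational(1, 8921) ≈ 0.00011210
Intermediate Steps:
Function('n')(M, A) = -8 (Function('n')(M, A) = Add(36, Mul(-1, 44)) = Add(36, -44) = -8)
Pow(Add(8929, Function('n')(92, 58)), -1) = Pow(Add(8929, -8), -1) = Pow(8921, -1) = Rational(1, 8921)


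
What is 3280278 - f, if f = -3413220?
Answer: 6693498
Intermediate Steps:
3280278 - f = 3280278 - 1*(-3413220) = 3280278 + 3413220 = 6693498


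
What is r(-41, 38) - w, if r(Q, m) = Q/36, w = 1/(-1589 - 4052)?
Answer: -231245/203076 ≈ -1.1387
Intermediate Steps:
w = -1/5641 (w = 1/(-5641) = -1/5641 ≈ -0.00017727)
r(Q, m) = Q/36 (r(Q, m) = Q*(1/36) = Q/36)
r(-41, 38) - w = (1/36)*(-41) - 1*(-1/5641) = -41/36 + 1/5641 = -231245/203076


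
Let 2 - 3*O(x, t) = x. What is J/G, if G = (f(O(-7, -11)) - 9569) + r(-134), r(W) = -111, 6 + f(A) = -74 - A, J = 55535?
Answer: -55535/9763 ≈ -5.6883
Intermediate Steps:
O(x, t) = ⅔ - x/3
f(A) = -80 - A (f(A) = -6 + (-74 - A) = -80 - A)
G = -9763 (G = ((-80 - (⅔ - ⅓*(-7))) - 9569) - 111 = ((-80 - (⅔ + 7/3)) - 9569) - 111 = ((-80 - 1*3) - 9569) - 111 = ((-80 - 3) - 9569) - 111 = (-83 - 9569) - 111 = -9652 - 111 = -9763)
J/G = 55535/(-9763) = 55535*(-1/9763) = -55535/9763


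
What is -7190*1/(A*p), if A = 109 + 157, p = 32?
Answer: -3595/4256 ≈ -0.84469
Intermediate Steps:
A = 266
-7190*1/(A*p) = -7190/(266*32) = -7190/8512 = -7190*1/8512 = -3595/4256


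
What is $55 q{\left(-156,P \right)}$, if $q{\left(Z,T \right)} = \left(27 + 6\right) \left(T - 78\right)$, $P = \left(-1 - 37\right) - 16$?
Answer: $-239580$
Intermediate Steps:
$P = -54$ ($P = -38 - 16 = -54$)
$q{\left(Z,T \right)} = -2574 + 33 T$ ($q{\left(Z,T \right)} = 33 \left(-78 + T\right) = -2574 + 33 T$)
$55 q{\left(-156,P \right)} = 55 \left(-2574 + 33 \left(-54\right)\right) = 55 \left(-2574 - 1782\right) = 55 \left(-4356\right) = -239580$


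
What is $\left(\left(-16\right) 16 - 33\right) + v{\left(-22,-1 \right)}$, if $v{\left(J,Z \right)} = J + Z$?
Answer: $-312$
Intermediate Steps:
$\left(\left(-16\right) 16 - 33\right) + v{\left(-22,-1 \right)} = \left(\left(-16\right) 16 - 33\right) - 23 = \left(-256 - 33\right) - 23 = -289 - 23 = -312$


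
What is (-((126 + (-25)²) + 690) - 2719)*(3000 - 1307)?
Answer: -7042880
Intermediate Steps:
(-((126 + (-25)²) + 690) - 2719)*(3000 - 1307) = (-((126 + 625) + 690) - 2719)*1693 = (-(751 + 690) - 2719)*1693 = (-1*1441 - 2719)*1693 = (-1441 - 2719)*1693 = -4160*1693 = -7042880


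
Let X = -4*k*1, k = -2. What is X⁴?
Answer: 4096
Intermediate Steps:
X = 8 (X = -4*(-2)*1 = 8*1 = 8)
X⁴ = 8⁴ = 4096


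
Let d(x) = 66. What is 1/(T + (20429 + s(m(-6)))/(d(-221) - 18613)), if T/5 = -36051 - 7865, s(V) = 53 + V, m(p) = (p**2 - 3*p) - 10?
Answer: -18547/4072570786 ≈ -4.5541e-6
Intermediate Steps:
m(p) = -10 + p**2 - 3*p
T = -219580 (T = 5*(-36051 - 7865) = 5*(-43916) = -219580)
1/(T + (20429 + s(m(-6)))/(d(-221) - 18613)) = 1/(-219580 + (20429 + (53 + (-10 + (-6)**2 - 3*(-6))))/(66 - 18613)) = 1/(-219580 + (20429 + (53 + (-10 + 36 + 18)))/(-18547)) = 1/(-219580 + (20429 + (53 + 44))*(-1/18547)) = 1/(-219580 + (20429 + 97)*(-1/18547)) = 1/(-219580 + 20526*(-1/18547)) = 1/(-219580 - 20526/18547) = 1/(-4072570786/18547) = -18547/4072570786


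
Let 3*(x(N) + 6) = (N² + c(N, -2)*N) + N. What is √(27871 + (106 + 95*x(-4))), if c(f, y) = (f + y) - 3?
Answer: √28927 ≈ 170.08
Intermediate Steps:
c(f, y) = -3 + f + y
x(N) = -6 + N/3 + N²/3 + N*(-5 + N)/3 (x(N) = -6 + ((N² + (-3 + N - 2)*N) + N)/3 = -6 + ((N² + (-5 + N)*N) + N)/3 = -6 + ((N² + N*(-5 + N)) + N)/3 = -6 + (N + N² + N*(-5 + N))/3 = -6 + (N/3 + N²/3 + N*(-5 + N)/3) = -6 + N/3 + N²/3 + N*(-5 + N)/3)
√(27871 + (106 + 95*x(-4))) = √(27871 + (106 + 95*(-6 - 4/3*(-4) + (⅔)*(-4)²))) = √(27871 + (106 + 95*(-6 + 16/3 + (⅔)*16))) = √(27871 + (106 + 95*(-6 + 16/3 + 32/3))) = √(27871 + (106 + 95*10)) = √(27871 + (106 + 950)) = √(27871 + 1056) = √28927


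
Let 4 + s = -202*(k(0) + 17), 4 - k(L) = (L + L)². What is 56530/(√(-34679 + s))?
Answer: -11306*I*√173/519 ≈ -286.53*I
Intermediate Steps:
k(L) = 4 - 4*L² (k(L) = 4 - (L + L)² = 4 - (2*L)² = 4 - 4*L²)
s = -4246 (s = -4 - 202*((4 - 4*0²) + 17) = -4 - 202*((4 - 4*0) + 17) = -4 - 202*((4 + 0) + 17) = -4 - 202*(4 + 17) = -4 - 202*21 = -4 - 4242 = -4246)
56530/(√(-34679 + s)) = 56530/(√(-34679 - 4246)) = 56530/(√(-38925)) = 56530/((15*I*√173)) = 56530*(-I*√173/2595) = -11306*I*√173/519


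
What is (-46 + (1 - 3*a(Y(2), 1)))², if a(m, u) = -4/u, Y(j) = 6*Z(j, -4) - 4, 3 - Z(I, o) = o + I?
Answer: 1089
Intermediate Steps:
Z(I, o) = 3 - I - o (Z(I, o) = 3 - (o + I) = 3 - (I + o) = 3 + (-I - o) = 3 - I - o)
Y(j) = 38 - 6*j (Y(j) = 6*(3 - j - 1*(-4)) - 4 = 6*(3 - j + 4) - 4 = 6*(7 - j) - 4 = (42 - 6*j) - 4 = 38 - 6*j)
(-46 + (1 - 3*a(Y(2), 1)))² = (-46 + (1 - (-12)/1))² = (-46 + (1 - (-12)))² = (-46 + (1 - 3*(-4)))² = (-46 + (1 + 12))² = (-46 + 13)² = (-33)² = 1089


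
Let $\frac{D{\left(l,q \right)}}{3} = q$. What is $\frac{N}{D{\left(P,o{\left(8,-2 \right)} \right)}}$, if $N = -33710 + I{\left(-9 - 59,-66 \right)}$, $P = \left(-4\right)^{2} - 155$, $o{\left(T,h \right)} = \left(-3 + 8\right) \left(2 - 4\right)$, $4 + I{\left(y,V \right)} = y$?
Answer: $\frac{16891}{15} \approx 1126.1$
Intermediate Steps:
$I{\left(y,V \right)} = -4 + y$
$o{\left(T,h \right)} = -10$ ($o{\left(T,h \right)} = 5 \left(-2\right) = -10$)
$P = -139$ ($P = 16 - 155 = -139$)
$D{\left(l,q \right)} = 3 q$
$N = -33782$ ($N = -33710 - 72 = -33782$)
$\frac{N}{D{\left(P,o{\left(8,-2 \right)} \right)}} = - \frac{33782}{3 \left(-10\right)} = - \frac{33782}{-30} = \left(-33782\right) \left(- \frac{1}{30}\right) = \frac{16891}{15}$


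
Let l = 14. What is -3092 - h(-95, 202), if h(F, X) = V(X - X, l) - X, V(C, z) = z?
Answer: -2904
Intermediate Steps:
h(F, X) = 14 - X
-3092 - h(-95, 202) = -3092 - (14 - 1*202) = -3092 - (14 - 202) = -3092 - 1*(-188) = -3092 + 188 = -2904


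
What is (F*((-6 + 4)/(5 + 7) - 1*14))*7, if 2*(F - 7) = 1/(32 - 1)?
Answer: -86275/124 ≈ -695.77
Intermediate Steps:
F = 435/62 (F = 7 + 1/(2*(32 - 1)) = 7 + (1/2)/31 = 7 + (1/2)*(1/31) = 7 + 1/62 = 435/62 ≈ 7.0161)
(F*((-6 + 4)/(5 + 7) - 1*14))*7 = (435*((-6 + 4)/(5 + 7) - 1*14)/62)*7 = (435*(-2/12 - 14)/62)*7 = (435*(-2*1/12 - 14)/62)*7 = (435*(-1/6 - 14)/62)*7 = ((435/62)*(-85/6))*7 = -12325/124*7 = -86275/124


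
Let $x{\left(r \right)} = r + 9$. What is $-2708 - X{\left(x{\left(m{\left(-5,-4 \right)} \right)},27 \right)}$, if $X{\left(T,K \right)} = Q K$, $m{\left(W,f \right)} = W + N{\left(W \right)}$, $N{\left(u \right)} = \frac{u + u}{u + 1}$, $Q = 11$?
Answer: $-3005$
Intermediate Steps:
$N{\left(u \right)} = \frac{2 u}{1 + u}$
$m{\left(W,f \right)} = W + \frac{2 W}{1 + W}$
$x{\left(r \right)} = 9 + r$
$X{\left(T,K \right)} = 11 K$
$-2708 - X{\left(x{\left(m{\left(-5,-4 \right)} \right)},27 \right)} = -2708 - 11 \cdot 27 = -2708 - 297 = -3005$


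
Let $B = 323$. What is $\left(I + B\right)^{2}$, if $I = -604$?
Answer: $78961$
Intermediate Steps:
$\left(I + B\right)^{2} = \left(-604 + 323\right)^{2} = \left(-281\right)^{2} = 78961$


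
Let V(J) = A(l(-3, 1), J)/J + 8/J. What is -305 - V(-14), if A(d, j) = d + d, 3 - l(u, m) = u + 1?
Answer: -2126/7 ≈ -303.71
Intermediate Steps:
l(u, m) = 2 - u (l(u, m) = 3 - (u + 1) = 3 - (1 + u) = 3 + (-1 - u) = 2 - u)
A(d, j) = 2*d
V(J) = 18/J (V(J) = (2*(2 - 1*(-3)))/J + 8/J = (2*(2 + 3))/J + 8/J = (2*5)/J + 8/J = 10/J + 8/J = 18/J)
-305 - V(-14) = -305 - 18/(-14) = -305 - 18*(-1)/14 = -305 - 1*(-9/7) = -305 + 9/7 = -2126/7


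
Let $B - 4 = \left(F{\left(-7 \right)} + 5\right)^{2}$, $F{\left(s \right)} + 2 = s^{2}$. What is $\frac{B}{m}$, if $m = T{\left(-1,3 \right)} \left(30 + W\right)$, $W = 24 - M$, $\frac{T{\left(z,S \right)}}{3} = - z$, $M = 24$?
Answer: $\frac{1354}{45} \approx 30.089$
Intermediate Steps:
$T{\left(z,S \right)} = - 3 z$ ($T{\left(z,S \right)} = 3 \left(- z\right) = - 3 z$)
$F{\left(s \right)} = -2 + s^{2}$
$B = 2708$ ($B = 4 + \left(\left(-2 + \left(-7\right)^{2}\right) + 5\right)^{2} = 4 + \left(\left(-2 + 49\right) + 5\right)^{2} = 4 + \left(47 + 5\right)^{2} = 4 + 52^{2} = 4 + 2704 = 2708$)
$W = 0$ ($W = 24 - 24 = 0$)
$m = 90$ ($m = \left(-3\right) \left(-1\right) \left(30 + 0\right) = 3 \cdot 30 = 90$)
$\frac{B}{m} = \frac{2708}{90} = 2708 \cdot \frac{1}{90} = \frac{1354}{45}$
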